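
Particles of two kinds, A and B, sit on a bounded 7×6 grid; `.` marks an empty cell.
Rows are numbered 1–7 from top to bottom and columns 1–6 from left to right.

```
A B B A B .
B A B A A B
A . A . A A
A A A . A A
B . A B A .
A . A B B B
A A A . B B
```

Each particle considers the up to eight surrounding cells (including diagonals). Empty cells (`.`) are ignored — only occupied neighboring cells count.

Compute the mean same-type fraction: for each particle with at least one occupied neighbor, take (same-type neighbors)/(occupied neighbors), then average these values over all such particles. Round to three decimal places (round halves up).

Row 1: (1,1)A 1/3 · (1,2)B 3/5 · (1,3)B 2/5 · (1,4)A 2/5 · (1,5)B 1/4
Row 2: (2,1)B 1/4 · (2,2)A 3/7 · (2,3)B 2/6 · (2,4)A 4/7 · (2,5)A 4/6 · (2,6)B 1/4
Row 3: (3,1)A 3/4 · (3,3)A 4/5 · (3,5)A 5/6 · (3,6)A 4/5
Row 4: (4,1)A 2/3 · (4,2)A 5/6 · (4,3)A 3/4 · (4,5)A 4/5 · (4,6)A 4/4
Row 5: (5,1)B 0/3 · (5,3)A 3/5 · (5,4)B 2/7 · (5,5)A 2/6
Row 6: (6,1)A 2/3 · (6,3)A 3/5 · (6,4)B 3/7 · (6,5)B 5/6 · (6,6)B 3/4
Row 7: (7,1)A 2/2 · (7,2)A 4/4 · (7,3)A 2/3 · (7,5)B 4/4 · (7,6)B 3/3
Sum over 34 particles: 1/3 + 3/5 + 2/5 + 2/5 + 1/4 + 1/4 + 3/7 + 2/6 + 4/7 + 4/6 + 1/4 + 3/4 + 4/5 + 5/6 + 4/5 + 2/3 + 5/6 + 3/4 + 4/5 + 4/4 + 0/3 + 3/5 + 2/7 + 2/6 + 2/3 + 3/5 + 3/7 + 5/6 + 3/4 + 2/2 + 4/4 + 2/3 + 4/4 + 3/3 = 877/42; mean = 877/42 ÷ 34 = 877/1428 = 0.614145… → 0.614.

0.614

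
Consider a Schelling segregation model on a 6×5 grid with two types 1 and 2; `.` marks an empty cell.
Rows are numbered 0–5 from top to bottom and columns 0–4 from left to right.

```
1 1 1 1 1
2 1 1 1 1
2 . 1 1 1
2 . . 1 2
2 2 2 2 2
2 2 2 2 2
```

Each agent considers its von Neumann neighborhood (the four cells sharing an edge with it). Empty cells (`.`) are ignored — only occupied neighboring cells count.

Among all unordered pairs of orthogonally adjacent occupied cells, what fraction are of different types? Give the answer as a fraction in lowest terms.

Scan each occupied cell's neighbors to the right and below so each pair is counted once.
From row 0: 1 unlike of 9 pairs (running 1/9).
From row 1: 1 unlike of 8 pairs (running 2/17).
From row 2: 1 unlike of 5 pairs (running 3/22).
From row 3: 2 unlike of 4 pairs (running 5/26).
From row 4: 0 unlike of 9 pairs (running 5/35).
From row 5: 0 unlike of 4 pairs (running 5/39).
Total adjacent occupied pairs: 39; unlike-type pairs: 5.
5/39 is already in lowest terms.

5/39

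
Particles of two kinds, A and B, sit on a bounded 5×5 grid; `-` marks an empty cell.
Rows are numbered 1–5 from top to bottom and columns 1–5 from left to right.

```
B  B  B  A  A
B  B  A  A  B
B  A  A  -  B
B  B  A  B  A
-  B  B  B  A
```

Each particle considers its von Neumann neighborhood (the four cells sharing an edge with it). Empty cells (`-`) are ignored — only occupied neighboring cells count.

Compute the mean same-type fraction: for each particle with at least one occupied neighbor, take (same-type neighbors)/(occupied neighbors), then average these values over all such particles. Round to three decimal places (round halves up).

(1,1)B 2/2
(1,2)B 3/3
(1,3)B 1/3
(1,4)A 2/3
(1,5)A 1/2
(2,1)B 3/3
(2,2)B 2/4
(2,3)A 2/4
(2,4)A 2/3
(2,5)B 1/3
(3,1)B 2/3
(3,2)A 1/4
(3,3)A 3/3
(3,5)B 1/2
(4,1)B 2/2
(4,2)B 2/4
(4,3)A 1/4
(4,4)B 1/3
(4,5)A 1/3
(5,2)B 2/2
(5,3)B 2/3
(5,4)B 2/3
(5,5)A 1/2
Sum over 23 particles: 2/2 + 3/3 + 1/3 + 2/3 + 1/2 + 3/3 + 2/4 + 2/4 + 2/3 + 1/3 + 2/3 + 1/4 + 3/3 + 1/2 + 2/2 + 2/4 + 1/4 + 1/3 + 1/3 + 2/2 + 2/3 + 2/3 + 1/2 = 85/6; mean = 85/6 ÷ 23 = 85/138 = 0.615942… → 0.616.

0.616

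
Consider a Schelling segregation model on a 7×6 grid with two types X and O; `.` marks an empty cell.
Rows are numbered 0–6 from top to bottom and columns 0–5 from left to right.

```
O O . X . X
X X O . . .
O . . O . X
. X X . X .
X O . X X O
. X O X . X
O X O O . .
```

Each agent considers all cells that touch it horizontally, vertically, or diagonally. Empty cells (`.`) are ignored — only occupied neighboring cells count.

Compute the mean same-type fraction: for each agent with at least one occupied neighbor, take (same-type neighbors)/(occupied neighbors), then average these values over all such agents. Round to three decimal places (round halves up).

0.406

(0,0)O 1/3
(0,1)O 2/4
(0,3)X 0/1
(0,5)X — no occupied neighbors
(1,0)X 1/4
(1,1)X 1/5
(1,2)O 2/4
(2,0)O 0/3
(2,3)O 1/3
(2,5)X 1/1
(3,1)X 2/4
(3,2)X 2/4
(3,4)X 3/5
(4,0)X 2/3
(4,1)O 1/5
(4,3)X 4/5
(4,4)X 4/5
(4,5)O 0/3
(5,1)X 2/6
(5,2)O 3/7
(5,3)X 2/5
(5,5)X 1/2
(6,0)O 0/2
(6,1)X 1/4
(6,2)O 2/5
(6,3)O 2/3
Sum over 25 agents: 1/3 + 2/4 + 0/1 + 1/4 + 1/5 + 2/4 + 0/3 + 1/3 + 1/1 + 2/4 + 2/4 + 3/5 + 2/3 + 1/5 + 4/5 + 4/5 + 0/3 + 2/6 + 3/7 + 2/5 + 1/2 + 0/2 + 1/4 + 2/5 + 2/3 = 1067/105; mean = 1067/105 ÷ 25 = 1067/2625 = 0.406476… → 0.406.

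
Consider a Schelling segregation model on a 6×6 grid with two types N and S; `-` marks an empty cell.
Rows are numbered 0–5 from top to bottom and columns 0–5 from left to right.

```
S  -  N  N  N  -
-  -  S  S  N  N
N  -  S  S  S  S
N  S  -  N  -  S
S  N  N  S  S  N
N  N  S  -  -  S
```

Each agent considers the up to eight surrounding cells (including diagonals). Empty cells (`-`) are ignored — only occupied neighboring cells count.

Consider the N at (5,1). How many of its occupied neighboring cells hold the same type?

3

Occupied neighbors of (5,1): (4,0)=S, (4,1)=N, (4,2)=N, (5,0)=N, (5,2)=S.
Same type (N): 3 of 5.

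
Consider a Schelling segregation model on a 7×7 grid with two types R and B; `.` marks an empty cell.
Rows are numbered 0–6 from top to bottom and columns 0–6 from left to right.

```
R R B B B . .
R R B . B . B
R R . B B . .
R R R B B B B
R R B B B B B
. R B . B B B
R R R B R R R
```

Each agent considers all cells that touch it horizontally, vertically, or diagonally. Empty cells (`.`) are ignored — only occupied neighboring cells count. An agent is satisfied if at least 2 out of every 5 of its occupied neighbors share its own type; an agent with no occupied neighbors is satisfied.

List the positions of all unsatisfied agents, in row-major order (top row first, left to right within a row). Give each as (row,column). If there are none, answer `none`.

(6,4), (6,6)

(0,0)R 3/3 ✓
(0,1)R 3/5 ✓
(0,2)B 2/4 ✓
(0,3)B 4/4 ✓
(0,4)B 2/2 ✓
(1,0)R 5/5 ✓
(1,1)R 5/7 ✓
(1,2)B 3/6 ✓
(1,4)B 4/4 ✓
(1,6)B 0/0 ✓
(2,0)R 5/5 ✓
(2,1)R 6/7 ✓
(2,3)B 5/6 ✓
(2,4)B 5/5 ✓
(3,0)R 5/5 ✓
(3,1)R 6/7 ✓
(3,2)R 3/7 ✓
(3,3)B 6/7 ✓
(3,4)B 7/7 ✓
(3,5)B 6/6 ✓
(3,6)B 3/3 ✓
(4,0)R 4/4 ✓
(4,1)R 5/7 ✓
(4,2)B 3/7 ✓
(4,3)B 6/7 ✓
(4,4)B 7/7 ✓
(4,5)B 8/8 ✓
(4,6)B 5/5 ✓
(5,1)R 5/7 ✓
(5,2)B 3/7 ✓
(5,4)B 5/7 ✓
(5,5)B 5/8 ✓
(5,6)B 3/5 ✓
(6,0)R 2/2 ✓
(6,1)R 3/4 ✓
(6,2)R 2/4 ✓
(6,3)B 2/4 ✓
(6,4)R 1/4 ✗
(6,5)R 2/5 ✓
(6,6)R 1/3 ✗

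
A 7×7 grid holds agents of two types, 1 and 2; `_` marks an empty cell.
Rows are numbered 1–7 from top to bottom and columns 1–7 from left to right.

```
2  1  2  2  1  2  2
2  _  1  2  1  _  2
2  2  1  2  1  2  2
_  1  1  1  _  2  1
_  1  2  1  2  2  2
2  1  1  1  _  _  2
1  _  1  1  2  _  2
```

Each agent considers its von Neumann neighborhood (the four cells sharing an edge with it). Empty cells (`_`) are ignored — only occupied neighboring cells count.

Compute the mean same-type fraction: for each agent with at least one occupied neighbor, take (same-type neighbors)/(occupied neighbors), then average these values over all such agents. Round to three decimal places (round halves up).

0.569

Row 1: (1,1)2 1/2 · (1,2)1 0/2 · (1,3)2 1/3 · (1,4)2 2/3 · (1,5)1 1/3 · (1,6)2 1/2 · (1,7)2 2/2
Row 2: (2,1)2 2/2 · (2,3)1 1/3 · (2,4)2 2/4 · (2,5)1 2/3 · (2,7)2 2/2
Row 3: (3,1)2 2/2 · (3,2)2 1/3 · (3,3)1 2/4 · (3,4)2 1/4 · (3,5)1 1/3 · (3,6)2 2/3 · (3,7)2 2/3
Row 4: (4,2)1 2/3 · (4,3)1 3/4 · (4,4)1 2/3 · (4,6)2 2/3 · (4,7)1 0/3
Row 5: (5,2)1 2/3 · (5,3)2 0/4 · (5,4)1 2/4 · (5,5)2 1/2 · (5,6)2 3/3 · (5,7)2 2/3
Row 6: (6,1)2 0/2 · (6,2)1 2/3 · (6,3)1 3/4 · (6,4)1 3/3 · (6,7)2 2/2
Row 7: (7,1)1 0/1 · (7,3)1 2/2 · (7,4)1 2/3 · (7,5)2 0/1 · (7,7)2 1/1
Sum over 40 agents: 1/2 + 0/2 + 1/3 + 2/3 + 1/3 + 1/2 + 2/2 + 2/2 + 1/3 + 2/4 + 2/3 + 2/2 + 2/2 + 1/3 + 2/4 + 1/4 + 1/3 + 2/3 + 2/3 + 2/3 + 3/4 + 2/3 + 2/3 + 0/3 + 2/3 + 0/4 + 2/4 + 1/2 + 3/3 + 2/3 + 0/2 + 2/3 + 3/4 + 3/3 + 2/2 + 0/1 + 2/2 + 2/3 + 0/1 + 1/1 = 91/4; mean = 91/4 ÷ 40 = 91/160 = 0.56875 → 0.569.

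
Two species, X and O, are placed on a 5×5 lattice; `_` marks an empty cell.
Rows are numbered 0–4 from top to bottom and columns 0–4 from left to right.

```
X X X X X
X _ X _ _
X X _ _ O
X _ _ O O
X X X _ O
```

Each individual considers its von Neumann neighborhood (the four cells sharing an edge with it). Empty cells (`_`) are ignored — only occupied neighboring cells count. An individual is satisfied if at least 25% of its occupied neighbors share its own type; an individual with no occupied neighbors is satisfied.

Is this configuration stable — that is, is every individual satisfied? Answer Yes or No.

(0,0)X 2/2 ✓
(0,1)X 2/2 ✓
(0,2)X 3/3 ✓
(0,3)X 2/2 ✓
(0,4)X 1/1 ✓
(1,0)X 2/2 ✓
(1,2)X 1/1 ✓
(2,0)X 3/3 ✓
(2,1)X 1/1 ✓
(2,4)O 1/1 ✓
(3,0)X 2/2 ✓
(3,3)O 1/1 ✓
(3,4)O 3/3 ✓
(4,0)X 2/2 ✓
(4,1)X 2/2 ✓
(4,2)X 1/1 ✓
(4,4)O 1/1 ✓
All meet the threshold, so the configuration is stable.

Yes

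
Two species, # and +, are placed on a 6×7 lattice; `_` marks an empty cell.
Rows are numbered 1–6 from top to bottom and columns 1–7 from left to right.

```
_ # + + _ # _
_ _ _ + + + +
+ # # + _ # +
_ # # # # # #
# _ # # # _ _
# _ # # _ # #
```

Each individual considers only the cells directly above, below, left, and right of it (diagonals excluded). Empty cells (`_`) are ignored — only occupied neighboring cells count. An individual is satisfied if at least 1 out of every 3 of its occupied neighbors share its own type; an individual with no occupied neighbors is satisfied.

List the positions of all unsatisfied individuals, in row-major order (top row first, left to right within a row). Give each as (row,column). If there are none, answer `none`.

(1,2), (1,6), (3,1)

(1,2)# 0/1 ✗
(1,3)+ 1/2 ✓
(1,4)+ 2/2 ✓
(1,6)# 0/1 ✗
(2,4)+ 3/3 ✓
(2,5)+ 2/2 ✓
(2,6)+ 2/4 ✓
(2,7)+ 2/2 ✓
(3,1)+ 0/1 ✗
(3,2)# 2/3 ✓
(3,3)# 2/3 ✓
(3,4)+ 1/3 ✓
(3,6)# 1/3 ✓
(3,7)+ 1/3 ✓
(4,2)# 2/2 ✓
(4,3)# 4/4 ✓
(4,4)# 3/4 ✓
(4,5)# 3/3 ✓
(4,6)# 3/3 ✓
(4,7)# 1/2 ✓
(5,1)# 1/1 ✓
(5,3)# 3/3 ✓
(5,4)# 4/4 ✓
(5,5)# 2/2 ✓
(6,1)# 1/1 ✓
(6,3)# 2/2 ✓
(6,4)# 2/2 ✓
(6,6)# 1/1 ✓
(6,7)# 1/1 ✓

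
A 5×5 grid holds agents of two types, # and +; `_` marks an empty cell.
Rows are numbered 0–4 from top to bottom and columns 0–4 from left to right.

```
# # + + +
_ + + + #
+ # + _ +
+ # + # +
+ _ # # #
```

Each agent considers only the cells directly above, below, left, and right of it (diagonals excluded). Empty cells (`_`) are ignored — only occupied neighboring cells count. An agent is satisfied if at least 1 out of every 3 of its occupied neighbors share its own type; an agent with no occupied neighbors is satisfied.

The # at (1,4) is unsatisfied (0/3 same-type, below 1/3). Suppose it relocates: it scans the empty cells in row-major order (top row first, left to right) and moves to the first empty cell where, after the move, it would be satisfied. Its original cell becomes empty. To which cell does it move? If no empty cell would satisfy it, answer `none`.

(1,0)

Vacating (1,4). Empty cells in order:
  (1,0): 1/3 same-type → satisfied — stop here.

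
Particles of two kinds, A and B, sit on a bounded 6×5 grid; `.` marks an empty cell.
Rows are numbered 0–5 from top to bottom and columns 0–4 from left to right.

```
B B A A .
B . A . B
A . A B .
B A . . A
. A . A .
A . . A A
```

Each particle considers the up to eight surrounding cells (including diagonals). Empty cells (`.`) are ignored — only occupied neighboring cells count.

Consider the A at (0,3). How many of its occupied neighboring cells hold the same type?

2

Occupied neighbors of (0,3): (0,2)=A, (1,2)=A, (1,4)=B.
Same type (A): 2 of 3.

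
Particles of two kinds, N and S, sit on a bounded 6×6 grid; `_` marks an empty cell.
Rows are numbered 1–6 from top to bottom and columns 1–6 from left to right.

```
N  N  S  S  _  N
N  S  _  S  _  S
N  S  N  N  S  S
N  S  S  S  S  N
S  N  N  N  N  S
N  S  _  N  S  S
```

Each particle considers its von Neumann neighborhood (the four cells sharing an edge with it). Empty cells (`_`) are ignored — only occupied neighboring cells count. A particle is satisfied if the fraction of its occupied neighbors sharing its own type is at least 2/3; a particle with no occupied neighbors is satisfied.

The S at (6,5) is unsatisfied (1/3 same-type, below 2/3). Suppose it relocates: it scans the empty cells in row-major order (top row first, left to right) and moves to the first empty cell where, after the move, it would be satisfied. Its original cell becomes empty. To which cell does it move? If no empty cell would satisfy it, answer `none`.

(2,3)

Vacating (6,5). Empty cells in order:
  (1,5): 1/2 same-type → still unsatisfied.
  (2,3): 3/4 same-type → satisfied — stop here.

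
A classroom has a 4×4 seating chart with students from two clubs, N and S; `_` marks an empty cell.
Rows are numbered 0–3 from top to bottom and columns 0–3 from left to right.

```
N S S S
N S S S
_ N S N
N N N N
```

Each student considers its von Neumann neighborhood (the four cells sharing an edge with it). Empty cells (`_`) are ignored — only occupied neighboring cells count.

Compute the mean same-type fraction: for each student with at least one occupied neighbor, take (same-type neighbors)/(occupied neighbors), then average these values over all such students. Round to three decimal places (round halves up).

(0,0)N 1/2
(0,1)S 2/3
(0,2)S 3/3
(0,3)S 2/2
(1,0)N 1/2
(1,1)S 2/4
(1,2)S 4/4
(1,3)S 2/3
(2,1)N 1/3
(2,2)S 1/4
(2,3)N 1/3
(3,0)N 1/1
(3,1)N 3/3
(3,2)N 2/3
(3,3)N 2/2
Sum over 15 students: 1/2 + 2/3 + 3/3 + 2/2 + 1/2 + 2/4 + 4/4 + 2/3 + 1/3 + 1/4 + 1/3 + 1/1 + 3/3 + 2/3 + 2/2 = 125/12; mean = 125/12 ÷ 15 = 25/36 = 0.694444… → 0.694.

0.694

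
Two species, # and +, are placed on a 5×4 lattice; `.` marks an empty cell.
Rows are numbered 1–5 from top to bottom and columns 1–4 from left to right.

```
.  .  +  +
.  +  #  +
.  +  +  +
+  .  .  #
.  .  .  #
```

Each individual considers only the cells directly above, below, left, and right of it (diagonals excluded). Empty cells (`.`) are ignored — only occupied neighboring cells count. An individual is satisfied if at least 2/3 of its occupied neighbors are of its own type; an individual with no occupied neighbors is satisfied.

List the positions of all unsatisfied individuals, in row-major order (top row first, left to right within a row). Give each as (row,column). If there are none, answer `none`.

Row 1: (1,3)+ 1/2 unhappy · (1,4)+ 2/2 ok
Row 2: (2,2)+ 1/2 unhappy · (2,3)# 0/4 unhappy · (2,4)+ 2/3 ok
Row 3: (3,2)+ 2/2 ok · (3,3)+ 2/3 ok · (3,4)+ 2/3 ok
Row 4: (4,1)+ 0/0 ok · (4,4)# 1/2 unhappy
Row 5: (5,4)# 1/1 ok

(1,3), (2,2), (2,3), (4,4)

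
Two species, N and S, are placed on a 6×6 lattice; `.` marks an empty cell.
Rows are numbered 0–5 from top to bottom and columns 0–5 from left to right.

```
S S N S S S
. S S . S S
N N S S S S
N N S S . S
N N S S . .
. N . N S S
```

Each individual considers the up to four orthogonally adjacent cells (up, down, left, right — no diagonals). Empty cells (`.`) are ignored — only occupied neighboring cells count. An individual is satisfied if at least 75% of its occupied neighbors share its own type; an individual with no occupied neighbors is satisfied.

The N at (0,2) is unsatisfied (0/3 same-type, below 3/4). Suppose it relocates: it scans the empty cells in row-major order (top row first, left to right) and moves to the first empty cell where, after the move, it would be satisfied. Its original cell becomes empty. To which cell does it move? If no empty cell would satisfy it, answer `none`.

(5,0)

Vacating (0,2). Empty cells in order:
  (1,0): 1/3 same-type → still unsatisfied.
  (1,3): 0/4 same-type → still unsatisfied.
  (3,4): 0/3 same-type → still unsatisfied.
  (4,4): 0/2 same-type → still unsatisfied.
  (4,5): 0/2 same-type → still unsatisfied.
  (5,0): 2/2 same-type → satisfied — stop here.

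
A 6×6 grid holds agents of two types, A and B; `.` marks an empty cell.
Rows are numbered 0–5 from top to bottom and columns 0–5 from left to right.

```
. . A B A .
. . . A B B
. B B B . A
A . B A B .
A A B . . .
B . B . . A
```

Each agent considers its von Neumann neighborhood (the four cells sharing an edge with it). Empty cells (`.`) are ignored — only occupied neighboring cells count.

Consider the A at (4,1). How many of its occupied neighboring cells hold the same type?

Occupied neighbors of (4,1): (4,0)=A, (4,2)=B.
Same type (A): 1 of 2.

1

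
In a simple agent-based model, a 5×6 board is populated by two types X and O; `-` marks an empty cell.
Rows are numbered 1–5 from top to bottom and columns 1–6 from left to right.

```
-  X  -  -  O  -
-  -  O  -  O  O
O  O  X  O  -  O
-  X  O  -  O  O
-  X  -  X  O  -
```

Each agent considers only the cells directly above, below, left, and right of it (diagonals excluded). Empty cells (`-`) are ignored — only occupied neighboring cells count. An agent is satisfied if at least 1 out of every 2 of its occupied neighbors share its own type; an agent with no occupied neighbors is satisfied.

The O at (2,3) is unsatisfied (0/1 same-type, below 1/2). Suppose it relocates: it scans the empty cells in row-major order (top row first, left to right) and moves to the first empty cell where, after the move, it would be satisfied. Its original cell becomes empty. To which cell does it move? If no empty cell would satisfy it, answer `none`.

(1,4)

Vacating (2,3). Empty cells in order:
  (1,1): 0/1 same-type → still unsatisfied.
  (1,3): 0/1 same-type → still unsatisfied.
  (1,4): 1/1 same-type → satisfied — stop here.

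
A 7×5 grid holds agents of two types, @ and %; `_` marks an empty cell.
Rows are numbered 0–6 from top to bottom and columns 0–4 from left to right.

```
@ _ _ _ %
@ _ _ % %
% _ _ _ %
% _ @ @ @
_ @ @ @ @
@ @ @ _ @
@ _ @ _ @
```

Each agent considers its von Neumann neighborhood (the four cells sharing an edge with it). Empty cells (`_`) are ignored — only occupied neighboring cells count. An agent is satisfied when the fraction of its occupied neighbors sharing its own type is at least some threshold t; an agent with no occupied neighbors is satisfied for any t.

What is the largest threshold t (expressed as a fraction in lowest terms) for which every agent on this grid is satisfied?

(0,0)@ 1/1
(0,4)% 1/1
(1,0)@ 1/2
(1,3)% 1/1
(1,4)% 3/3
(2,0)% 1/2
(2,4)% 1/2
(3,0)% 1/1
(3,2)@ 2/2
(3,3)@ 3/3
(3,4)@ 2/3
(4,1)@ 2/2
(4,2)@ 4/4
(4,3)@ 3/3
(4,4)@ 3/3
(5,0)@ 2/2
(5,1)@ 3/3
(5,2)@ 3/3
(5,4)@ 2/2
(6,0)@ 1/1
(6,2)@ 1/1
(6,4)@ 1/1
The smallest same-type fraction is 1/2 at (1,0), which reduces to 1/2. Any threshold above that leaves this agent unsatisfied.

1/2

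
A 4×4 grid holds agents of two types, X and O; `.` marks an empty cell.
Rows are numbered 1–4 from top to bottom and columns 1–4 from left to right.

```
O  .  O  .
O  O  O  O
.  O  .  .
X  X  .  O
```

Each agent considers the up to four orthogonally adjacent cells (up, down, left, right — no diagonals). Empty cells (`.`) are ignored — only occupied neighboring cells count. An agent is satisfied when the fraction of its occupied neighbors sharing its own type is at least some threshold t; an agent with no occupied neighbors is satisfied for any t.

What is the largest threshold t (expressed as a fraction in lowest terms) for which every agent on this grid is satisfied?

1/2

Row 1: (1,1)O 1/1 · (1,3)O 1/1
Row 2: (2,1)O 2/2 · (2,2)O 3/3 · (2,3)O 3/3 · (2,4)O 1/1
Row 3: (3,2)O 1/2
Row 4: (4,1)X 1/1 · (4,2)X 1/2 · (4,4)O — no occupied neighbors
The smallest same-type fraction is 1/2 at (3,2), which reduces to 1/2. Any threshold above that leaves this agent unsatisfied.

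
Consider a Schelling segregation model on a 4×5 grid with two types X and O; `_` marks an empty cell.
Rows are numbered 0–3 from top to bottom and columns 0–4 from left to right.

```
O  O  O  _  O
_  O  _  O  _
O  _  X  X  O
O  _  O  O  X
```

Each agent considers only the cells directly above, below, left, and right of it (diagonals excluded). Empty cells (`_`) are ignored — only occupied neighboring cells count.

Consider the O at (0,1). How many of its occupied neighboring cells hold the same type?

Occupied neighbors of (0,1): (1,1)=O, (0,0)=O, (0,2)=O.
Same type (O): 3 of 3.

3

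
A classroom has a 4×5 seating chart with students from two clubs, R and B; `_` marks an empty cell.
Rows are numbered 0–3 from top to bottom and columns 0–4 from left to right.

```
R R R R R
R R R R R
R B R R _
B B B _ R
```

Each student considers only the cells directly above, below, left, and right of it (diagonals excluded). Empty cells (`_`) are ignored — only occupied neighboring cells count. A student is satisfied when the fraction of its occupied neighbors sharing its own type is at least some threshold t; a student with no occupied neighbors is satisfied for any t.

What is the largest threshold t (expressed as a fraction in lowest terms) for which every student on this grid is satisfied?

Row 0: (0,0)R 2/2 · (0,1)R 3/3 · (0,2)R 3/3 · (0,3)R 3/3 · (0,4)R 2/2
Row 1: (1,0)R 3/3 · (1,1)R 3/4 · (1,2)R 4/4 · (1,3)R 4/4 · (1,4)R 2/2
Row 2: (2,0)R 1/3 · (2,1)B 1/4 · (2,2)R 2/4 · (2,3)R 2/2
Row 3: (3,0)B 1/2 · (3,1)B 3/3 · (3,2)B 1/2 · (3,4)R — no occupied neighbors
The smallest same-type fraction is 1/4 at (2,1), which reduces to 1/4. Any threshold above that leaves this student unsatisfied.

1/4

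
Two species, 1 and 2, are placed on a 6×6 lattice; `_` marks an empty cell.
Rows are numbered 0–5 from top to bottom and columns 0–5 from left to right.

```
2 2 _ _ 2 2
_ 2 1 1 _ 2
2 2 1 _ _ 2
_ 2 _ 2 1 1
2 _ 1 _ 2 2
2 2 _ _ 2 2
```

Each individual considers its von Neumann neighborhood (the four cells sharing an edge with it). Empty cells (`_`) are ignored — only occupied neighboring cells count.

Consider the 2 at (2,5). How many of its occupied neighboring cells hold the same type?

Occupied neighbors of (2,5): (1,5)=2, (3,5)=1.
Same type (2): 1 of 2.

1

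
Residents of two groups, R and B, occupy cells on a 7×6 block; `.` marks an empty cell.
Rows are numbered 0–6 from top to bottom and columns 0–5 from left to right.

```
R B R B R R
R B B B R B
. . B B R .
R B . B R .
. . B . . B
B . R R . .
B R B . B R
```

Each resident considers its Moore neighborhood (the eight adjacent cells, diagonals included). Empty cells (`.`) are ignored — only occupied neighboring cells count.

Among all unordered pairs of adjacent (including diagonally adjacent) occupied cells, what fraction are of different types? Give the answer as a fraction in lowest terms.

17/30

Scan each occupied cell's neighbors to the right and below (and the two forward diagonals) so each pair is counted once.
From row 0: 13 unlike of 21 pairs (running 13/21).
From row 1: 6 unlike of 14 pairs (running 19/35).
From row 2: 3 unlike of 8 pairs (running 22/43).
From row 3: 3 unlike of 5 pairs (running 25/48).
From row 4: 2 unlike of 2 pairs (running 27/50).
From row 5: 4 unlike of 7 pairs (running 31/57).
From row 6: 3 unlike of 3 pairs (running 34/60).
Total adjacent occupied pairs: 60; unlike-type pairs: 34.
34/60 reduces to 17/30.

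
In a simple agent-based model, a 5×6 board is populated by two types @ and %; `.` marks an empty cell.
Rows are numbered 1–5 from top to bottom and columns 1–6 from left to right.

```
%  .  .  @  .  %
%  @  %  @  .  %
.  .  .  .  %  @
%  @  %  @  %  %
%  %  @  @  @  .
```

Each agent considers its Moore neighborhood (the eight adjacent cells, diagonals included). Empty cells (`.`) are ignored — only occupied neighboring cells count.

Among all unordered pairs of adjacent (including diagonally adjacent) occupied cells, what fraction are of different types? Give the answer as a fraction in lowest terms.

Scan each occupied cell's neighbors to the right and below (and the two forward diagonals) so each pair is counted once.
Row 1: %(1,1)–%(2,1)= %(1,1)–@(2,2)≠ @(1,4)–@(2,4)= @(1,4)–%(2,3)≠ %(1,6)–%(2,6)=  → 2/5 unlike.
Row 2: %(2,1)–@(2,2)≠ @(2,2)–%(2,3)≠ %(2,3)–@(2,4)≠ @(2,4)–%(3,5)≠ %(2,6)–@(3,6)≠ %(2,6)–%(3,5)=  → 5/6 unlike.
Row 3: %(3,5)–@(3,6)≠ %(3,5)–%(4,5)= %(3,5)–%(4,6)= %(3,5)–@(4,4)≠ @(3,6)–%(4,6)≠ @(3,6)–%(4,5)≠  → 4/6 unlike.
Row 4: %(4,1)–@(4,2)≠ %(4,1)–%(5,1)= %(4,1)–%(5,2)= @(4,2)–%(4,3)≠ @(4,2)–%(5,2)≠ @(4,2)–@(5,3)= @(4,2)–%(5,1)≠ %(4,3)–@(4,4)≠ %(4,3)–@(5,3)≠ %(4,3)–@(5,4)≠ %(4,3)–%(5,2)= @(4,4)–%(4,5)≠ @(4,4)–@(5,4)= @(4,4)–@(5,5)= @(4,4)–@(5,3)= %(4,5)–%(4,6)= %(4,5)–@(5,5)≠ %(4,5)–@(5,4)≠ %(4,6)–@(5,5)≠  → 11/19 unlike.
Row 5: %(5,1)–%(5,2)= %(5,2)–@(5,3)≠ @(5,3)–@(5,4)= @(5,4)–@(5,5)=  → 1/4 unlike.
Total adjacent occupied pairs: 40; unlike-type pairs: 23.
23/40 is already in lowest terms.

23/40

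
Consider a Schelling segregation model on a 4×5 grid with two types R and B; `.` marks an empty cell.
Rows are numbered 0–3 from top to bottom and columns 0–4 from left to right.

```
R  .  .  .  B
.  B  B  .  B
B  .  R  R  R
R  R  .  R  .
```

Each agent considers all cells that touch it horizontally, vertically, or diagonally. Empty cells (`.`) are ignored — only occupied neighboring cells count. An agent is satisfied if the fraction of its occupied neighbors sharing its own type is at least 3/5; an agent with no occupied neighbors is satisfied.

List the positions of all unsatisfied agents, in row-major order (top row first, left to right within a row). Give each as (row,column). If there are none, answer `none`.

(0,0), (1,1), (1,2), (1,4), (2,0), (3,0)

(0,0)R 0/1 not
(0,4)B 1/1 satisfied
(1,1)B 2/4 not
(1,2)B 1/3 not
(1,4)B 1/3 not
(2,0)B 1/3 not
(2,2)R 3/5 satisfied
(2,3)R 3/5 satisfied
(2,4)R 2/3 satisfied
(3,0)R 1/2 not
(3,1)R 2/3 satisfied
(3,3)R 3/3 satisfied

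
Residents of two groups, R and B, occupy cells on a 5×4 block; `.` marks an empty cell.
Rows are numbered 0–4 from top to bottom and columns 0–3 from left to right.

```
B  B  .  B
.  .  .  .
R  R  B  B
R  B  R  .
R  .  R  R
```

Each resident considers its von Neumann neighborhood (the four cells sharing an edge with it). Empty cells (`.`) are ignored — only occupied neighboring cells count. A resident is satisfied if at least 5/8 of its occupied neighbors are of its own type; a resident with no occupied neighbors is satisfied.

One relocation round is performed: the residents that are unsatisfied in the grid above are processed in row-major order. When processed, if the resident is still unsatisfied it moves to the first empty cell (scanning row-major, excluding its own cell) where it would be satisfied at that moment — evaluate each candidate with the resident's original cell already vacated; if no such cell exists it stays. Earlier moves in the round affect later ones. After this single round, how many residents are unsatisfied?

Initially unsatisfied (in order): (2,1), (2,2), (3,1), (3,2).
  (2,1) → (3,3).
  (2,2) → (0,2).
  (3,1) → (1,1).
  (3,2): now satisfied by earlier moves; stays.
Resulting grid:
B B B B
. B . .
R . . B
R . R R
R . R R
Unsatisfied now: (2,3).

1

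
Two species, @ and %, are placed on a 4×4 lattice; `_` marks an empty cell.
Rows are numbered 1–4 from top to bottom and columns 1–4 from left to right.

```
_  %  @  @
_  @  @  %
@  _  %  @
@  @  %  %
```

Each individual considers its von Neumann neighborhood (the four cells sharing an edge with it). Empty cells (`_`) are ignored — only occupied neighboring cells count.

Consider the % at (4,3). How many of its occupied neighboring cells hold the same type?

2

Occupied neighbors of (4,3): (3,3)=%, (4,2)=@, (4,4)=%.
Same type (%): 2 of 3.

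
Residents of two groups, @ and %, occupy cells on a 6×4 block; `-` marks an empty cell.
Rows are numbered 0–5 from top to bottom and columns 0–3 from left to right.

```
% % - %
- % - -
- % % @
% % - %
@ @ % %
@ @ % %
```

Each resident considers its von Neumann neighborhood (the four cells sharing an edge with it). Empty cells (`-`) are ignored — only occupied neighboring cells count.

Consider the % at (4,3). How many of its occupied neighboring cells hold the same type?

3

Occupied neighbors of (4,3): (3,3)=%, (5,3)=%, (4,2)=%.
Same type (%): 3 of 3.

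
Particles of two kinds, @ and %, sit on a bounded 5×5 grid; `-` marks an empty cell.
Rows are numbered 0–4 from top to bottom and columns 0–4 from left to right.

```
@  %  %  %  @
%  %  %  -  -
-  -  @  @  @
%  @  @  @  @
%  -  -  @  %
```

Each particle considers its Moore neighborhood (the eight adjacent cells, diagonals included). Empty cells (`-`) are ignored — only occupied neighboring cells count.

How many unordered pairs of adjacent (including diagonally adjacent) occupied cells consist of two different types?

Scan each occupied cell's neighbors to the right and below (and the two forward diagonals) so each pair is counted once.
Row 0: @(0,0)–%(0,1)≠ @(0,0)–%(1,0)≠ @(0,0)–%(1,1)≠ %(0,1)–%(0,2)= %(0,1)–%(1,1)= %(0,1)–%(1,2)= %(0,1)–%(1,0)= %(0,2)–%(0,3)= %(0,2)–%(1,2)= %(0,2)–%(1,1)= %(0,3)–@(0,4)≠ %(0,3)–%(1,2)=  → 4/12 unlike.
Row 1: %(1,0)–%(1,1)= %(1,1)–%(1,2)= %(1,1)–@(2,2)≠ %(1,2)–@(2,2)≠ %(1,2)–@(2,3)≠  → 3/5 unlike.
Row 2: @(2,2)–@(2,3)= @(2,2)–@(3,2)= @(2,2)–@(3,3)= @(2,2)–@(3,1)= @(2,3)–@(2,4)= @(2,3)–@(3,3)= @(2,3)–@(3,4)= @(2,3)–@(3,2)= @(2,4)–@(3,4)= @(2,4)–@(3,3)=  → 0/10 unlike.
Row 3: %(3,0)–@(3,1)≠ %(3,0)–%(4,0)= @(3,1)–@(3,2)= @(3,1)–%(4,0)≠ @(3,2)–@(3,3)= @(3,2)–@(4,3)= @(3,3)–@(3,4)= @(3,3)–@(4,3)= @(3,3)–%(4,4)≠ @(3,4)–%(4,4)≠ @(3,4)–@(4,3)=  → 4/11 unlike.
Row 4: @(4,3)–%(4,4)≠  → 1/1 unlike.
Total adjacent occupied pairs: 39; unlike-type pairs: 12.

12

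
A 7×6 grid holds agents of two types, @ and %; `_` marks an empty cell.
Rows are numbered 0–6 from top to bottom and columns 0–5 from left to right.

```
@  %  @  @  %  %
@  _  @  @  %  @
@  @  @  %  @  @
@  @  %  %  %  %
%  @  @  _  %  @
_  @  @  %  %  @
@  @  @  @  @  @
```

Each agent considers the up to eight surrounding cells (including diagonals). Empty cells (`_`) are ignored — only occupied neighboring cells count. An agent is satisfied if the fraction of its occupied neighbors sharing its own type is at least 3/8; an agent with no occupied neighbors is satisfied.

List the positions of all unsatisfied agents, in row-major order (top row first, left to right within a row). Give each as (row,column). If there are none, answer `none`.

Row 0: (0,0)@ 1/2 ✓ · (0,1)% 0/4 ✗ · (0,2)@ 3/4 ✓ · (0,3)@ 3/5 ✓ · (0,4)% 2/5 ✓ · (0,5)% 2/3 ✓
Row 1: (1,0)@ 3/4 ✓ · (1,2)@ 5/7 ✓ · (1,3)@ 5/8 ✓ · (1,4)% 3/8 ✓ · (1,5)@ 2/5 ✓
Row 2: (2,0)@ 4/4 ✓ · (2,1)@ 6/7 ✓ · (2,2)@ 4/7 ✓ · (2,3)% 4/8 ✓ · (2,4)@ 3/8 ✓ · (2,5)@ 2/5 ✓
Row 3: (3,0)@ 4/5 ✓ · (3,1)@ 6/8 ✓ · (3,2)% 2/7 ✗ · (3,3)% 4/7 ✓ · (3,4)% 4/7 ✓ · (3,5)% 2/5 ✓
Row 4: (4,0)% 0/4 ✗ · (4,1)@ 5/7 ✓ · (4,2)@ 4/7 ✓ · (4,4)% 5/7 ✓ · (4,5)@ 1/5 ✗
Row 5: (5,1)@ 6/7 ✓ · (5,2)@ 6/7 ✓ · (5,3)% 2/7 ✗ · (5,4)% 2/7 ✗ · (5,5)@ 3/5 ✓
Row 6: (6,0)@ 2/2 ✓ · (6,1)@ 4/4 ✓ · (6,2)@ 4/5 ✓ · (6,3)@ 3/5 ✓ · (6,4)@ 3/5 ✓ · (6,5)@ 2/3 ✓

(0,1), (3,2), (4,0), (4,5), (5,3), (5,4)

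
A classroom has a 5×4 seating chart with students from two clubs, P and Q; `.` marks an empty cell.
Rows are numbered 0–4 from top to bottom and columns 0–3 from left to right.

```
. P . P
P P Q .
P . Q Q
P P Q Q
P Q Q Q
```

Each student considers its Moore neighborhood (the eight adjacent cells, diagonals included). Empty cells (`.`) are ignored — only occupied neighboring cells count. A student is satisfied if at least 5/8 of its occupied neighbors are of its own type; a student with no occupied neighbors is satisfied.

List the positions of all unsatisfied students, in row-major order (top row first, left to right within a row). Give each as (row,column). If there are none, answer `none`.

(0,3), (1,1), (1,2), (3,1), (4,1)

(0,1)P 2/3 ✓
(0,3)P 0/1 ✗
(1,0)P 3/3 ✓
(1,1)P 3/5 ✗
(1,2)Q 2/5 ✗
(2,0)P 4/4 ✓
(2,2)Q 4/6 ✓
(2,3)Q 4/4 ✓
(3,0)P 3/4 ✓
(3,1)P 3/7 ✗
(3,2)Q 6/7 ✓
(3,3)Q 5/5 ✓
(4,0)P 2/3 ✓
(4,1)Q 2/5 ✗
(4,2)Q 4/5 ✓
(4,3)Q 3/3 ✓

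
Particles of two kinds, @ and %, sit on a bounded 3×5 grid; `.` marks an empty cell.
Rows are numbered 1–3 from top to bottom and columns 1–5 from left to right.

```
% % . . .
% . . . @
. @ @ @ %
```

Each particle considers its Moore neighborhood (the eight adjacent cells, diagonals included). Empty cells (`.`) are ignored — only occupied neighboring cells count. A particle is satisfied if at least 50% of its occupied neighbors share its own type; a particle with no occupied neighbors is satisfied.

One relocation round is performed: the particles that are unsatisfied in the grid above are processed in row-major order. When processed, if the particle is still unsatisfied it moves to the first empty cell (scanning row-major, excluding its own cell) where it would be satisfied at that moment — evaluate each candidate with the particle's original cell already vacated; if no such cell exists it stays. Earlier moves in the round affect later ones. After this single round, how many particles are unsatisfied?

0

Initially unsatisfied (in order): (3,5).
  (3,5) → (1,3).
Resulting grid:
% % % . .
% . . . @
. @ @ @ .
All satisfied now.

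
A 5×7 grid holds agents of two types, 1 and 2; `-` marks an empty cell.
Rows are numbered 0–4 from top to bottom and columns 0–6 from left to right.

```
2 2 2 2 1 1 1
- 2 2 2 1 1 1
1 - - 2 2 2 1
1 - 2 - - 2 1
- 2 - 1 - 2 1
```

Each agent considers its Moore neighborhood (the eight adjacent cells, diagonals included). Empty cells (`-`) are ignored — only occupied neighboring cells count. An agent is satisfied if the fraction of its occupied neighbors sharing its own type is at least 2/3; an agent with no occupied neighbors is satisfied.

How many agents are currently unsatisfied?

(0,0)2 2/2 ok
(0,1)2 4/4 ok
(0,2)2 5/5 ok
(0,3)2 3/5 unhappy
(0,4)1 3/5 unhappy
(0,5)1 5/5 ok
(0,6)1 3/3 ok
(1,1)2 4/5 ok
(1,2)2 6/6 ok
(1,3)2 5/7 ok
(1,4)1 3/8 unhappy
(1,5)1 6/8 ok
(1,6)1 4/5 ok
(2,0)1 1/2 unhappy
(2,3)2 4/5 ok
(2,4)2 4/6 ok
(2,5)2 2/7 unhappy
(2,6)1 3/5 unhappy
(3,0)1 1/2 unhappy
(3,2)2 2/3 ok
(3,5)2 3/6 unhappy
(3,6)1 2/5 unhappy
(4,1)2 1/2 unhappy
(4,3)1 0/1 unhappy
(4,5)2 1/3 unhappy
(4,6)1 1/3 unhappy
Unsatisfied: (0,3), (0,4), (1,4), (2,0), (2,5), (2,6), (3,0), (3,5), (3,6), (4,1), (4,3), (4,5), (4,6) — 13 in total.

13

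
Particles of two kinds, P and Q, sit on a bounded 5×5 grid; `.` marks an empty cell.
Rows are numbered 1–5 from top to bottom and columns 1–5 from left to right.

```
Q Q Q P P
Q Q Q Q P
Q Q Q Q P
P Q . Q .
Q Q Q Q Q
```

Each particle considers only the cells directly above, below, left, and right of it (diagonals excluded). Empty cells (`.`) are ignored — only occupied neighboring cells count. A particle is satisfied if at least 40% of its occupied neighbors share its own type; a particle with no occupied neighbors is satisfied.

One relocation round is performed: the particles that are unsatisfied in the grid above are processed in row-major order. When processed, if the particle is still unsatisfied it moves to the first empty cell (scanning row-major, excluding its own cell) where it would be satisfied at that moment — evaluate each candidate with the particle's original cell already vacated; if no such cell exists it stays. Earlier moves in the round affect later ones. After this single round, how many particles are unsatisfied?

2

Initially unsatisfied (in order): (1,4), (4,1).
  (1,4): no empty cell satisfies it; stays.
  (4,1): no empty cell satisfies it; stays.
Resulting grid:
Q Q Q P P
Q Q Q Q P
Q Q Q Q P
P Q . Q .
Q Q Q Q Q
Unsatisfied now: (1,4), (4,1).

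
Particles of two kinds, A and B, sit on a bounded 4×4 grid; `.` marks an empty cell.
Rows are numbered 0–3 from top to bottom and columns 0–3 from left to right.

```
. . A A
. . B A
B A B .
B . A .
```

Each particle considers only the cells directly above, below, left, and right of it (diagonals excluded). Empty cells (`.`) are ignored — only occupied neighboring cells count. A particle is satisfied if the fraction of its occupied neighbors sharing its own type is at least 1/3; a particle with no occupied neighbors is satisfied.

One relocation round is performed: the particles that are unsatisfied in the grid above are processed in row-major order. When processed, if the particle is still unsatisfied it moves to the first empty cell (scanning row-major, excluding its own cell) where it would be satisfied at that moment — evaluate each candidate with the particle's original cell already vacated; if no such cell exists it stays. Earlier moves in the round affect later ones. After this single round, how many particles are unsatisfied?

0

Initially unsatisfied (in order): (2,1), (3,2).
  (2,1) → (0,0).
  (3,2) → (0,1).
Resulting grid:
A A A A
. . B A
B . B .
B . . .
All satisfied now.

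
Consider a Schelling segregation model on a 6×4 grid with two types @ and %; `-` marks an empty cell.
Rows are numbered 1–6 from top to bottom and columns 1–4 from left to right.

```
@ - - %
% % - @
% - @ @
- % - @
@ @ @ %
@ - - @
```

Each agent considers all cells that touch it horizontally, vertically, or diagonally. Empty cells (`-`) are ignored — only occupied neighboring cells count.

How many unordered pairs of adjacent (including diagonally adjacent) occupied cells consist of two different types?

Scan each occupied cell's neighbors to the right and below (and the two forward diagonals) so each pair is counted once.
Row 1: @(1,1)–%(2,1)≠ @(1,1)–%(2,2)≠ %(1,4)–@(2,4)≠  → 3/3 unlike.
Row 2: %(2,1)–%(2,2)= %(2,1)–%(3,1)= %(2,2)–@(3,3)≠ %(2,2)–%(3,1)= @(2,4)–@(3,4)= @(2,4)–@(3,3)=  → 1/6 unlike.
Row 3: %(3,1)–%(4,2)= @(3,3)–@(3,4)= @(3,3)–@(4,4)= @(3,3)–%(4,2)≠ @(3,4)–@(4,4)=  → 1/5 unlike.
Row 4: %(4,2)–@(5,2)≠ %(4,2)–@(5,3)≠ %(4,2)–@(5,1)≠ @(4,4)–%(5,4)≠ @(4,4)–@(5,3)=  → 4/5 unlike.
Row 5: @(5,1)–@(5,2)= @(5,1)–@(6,1)= @(5,2)–@(5,3)= @(5,2)–@(6,1)= @(5,3)–%(5,4)≠ @(5,3)–@(6,4)= %(5,4)–@(6,4)≠  → 2/7 unlike.
Total adjacent occupied pairs: 26; unlike-type pairs: 11.

11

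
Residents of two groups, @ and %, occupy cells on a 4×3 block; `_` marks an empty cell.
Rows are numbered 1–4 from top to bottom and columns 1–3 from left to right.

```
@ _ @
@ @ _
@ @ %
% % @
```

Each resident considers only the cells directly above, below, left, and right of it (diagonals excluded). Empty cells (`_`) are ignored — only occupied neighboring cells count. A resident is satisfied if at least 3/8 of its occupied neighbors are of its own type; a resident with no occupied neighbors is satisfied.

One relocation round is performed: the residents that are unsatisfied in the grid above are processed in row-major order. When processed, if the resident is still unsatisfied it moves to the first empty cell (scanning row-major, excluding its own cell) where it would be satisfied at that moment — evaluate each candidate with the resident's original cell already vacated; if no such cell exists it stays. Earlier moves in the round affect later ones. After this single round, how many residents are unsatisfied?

1

Initially unsatisfied (in order): (3,3), (4,2), (4,3).
  (3,3): no empty cell satisfies it; stays.
  (4,2): no empty cell satisfies it; stays.
  (4,3) → (1,2).
Resulting grid:
@ @ @
@ @ _
@ @ %
% % _
Unsatisfied now: (3,3).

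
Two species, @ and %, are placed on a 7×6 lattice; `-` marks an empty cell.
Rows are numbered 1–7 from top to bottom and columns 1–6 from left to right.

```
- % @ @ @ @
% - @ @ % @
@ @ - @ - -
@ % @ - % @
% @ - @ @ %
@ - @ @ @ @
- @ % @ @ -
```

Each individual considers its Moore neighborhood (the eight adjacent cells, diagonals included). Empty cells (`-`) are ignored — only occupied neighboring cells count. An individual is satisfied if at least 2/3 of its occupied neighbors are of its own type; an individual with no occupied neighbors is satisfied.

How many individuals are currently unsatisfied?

12

Row 1: (1,2)% 1/3 ✗ · (1,3)@ 3/4 ✓ · (1,4)@ 4/5 ✓ · (1,5)@ 4/5 ✓ · (1,6)@ 2/3 ✓
Row 2: (2,1)% 1/3 ✗ · (2,3)@ 5/6 ✓ · (2,4)@ 5/6 ✓ · (2,5)% 0/6 ✗ · (2,6)@ 2/3 ✓
Row 3: (3,1)@ 2/4 ✗ · (3,2)@ 4/6 ✓ · (3,4)@ 3/5 ✗
Row 4: (4,1)@ 3/5 ✗ · (4,2)% 1/6 ✗ · (4,3)@ 4/5 ✓ · (4,5)% 1/5 ✗ · (4,6)@ 1/3 ✗
Row 5: (5,1)% 1/4 ✗ · (5,2)@ 4/6 ✓ · (5,4)@ 5/6 ✓ · (5,5)@ 5/7 ✓ · (5,6)% 1/5 ✗
Row 6: (6,1)@ 2/3 ✓ · (6,3)@ 5/6 ✓ · (6,4)@ 6/7 ✓ · (6,5)@ 6/7 ✓ · (6,6)@ 3/4 ✓
Row 7: (7,2)@ 2/3 ✓ · (7,3)% 0/4 ✗ · (7,4)@ 4/5 ✓ · (7,5)@ 4/4 ✓
Unsatisfied: (1,2), (2,1), (2,5), (3,1), (3,4), (4,1), (4,2), (4,5), (4,6), (5,1), (5,6), (7,3) — 12 in total.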